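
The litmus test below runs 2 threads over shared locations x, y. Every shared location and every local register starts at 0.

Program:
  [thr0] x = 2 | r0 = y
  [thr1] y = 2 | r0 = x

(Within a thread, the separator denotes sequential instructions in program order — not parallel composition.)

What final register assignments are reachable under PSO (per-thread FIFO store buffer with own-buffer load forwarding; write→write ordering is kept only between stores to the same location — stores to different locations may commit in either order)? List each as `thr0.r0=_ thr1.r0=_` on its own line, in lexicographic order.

thr0.r0=0 thr1.r0=0
thr0.r0=0 thr1.r0=2
thr0.r0=2 thr1.r0=0
thr0.r0=2 thr1.r0=2

outcome vector order: (thr0.r0,thr1.r0)
|PSO outcomes| = 4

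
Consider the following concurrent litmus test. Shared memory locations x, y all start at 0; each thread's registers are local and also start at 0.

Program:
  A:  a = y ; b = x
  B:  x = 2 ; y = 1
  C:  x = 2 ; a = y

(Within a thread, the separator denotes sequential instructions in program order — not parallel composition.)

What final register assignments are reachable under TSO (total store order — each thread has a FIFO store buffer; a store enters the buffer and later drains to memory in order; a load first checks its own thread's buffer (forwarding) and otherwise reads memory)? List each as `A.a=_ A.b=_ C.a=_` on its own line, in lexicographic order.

outcome vector order: (A.a,A.b,C.a)
|TSO outcomes| = 6

A.a=0 A.b=0 C.a=0
A.a=0 A.b=0 C.a=1
A.a=0 A.b=2 C.a=0
A.a=0 A.b=2 C.a=1
A.a=1 A.b=2 C.a=0
A.a=1 A.b=2 C.a=1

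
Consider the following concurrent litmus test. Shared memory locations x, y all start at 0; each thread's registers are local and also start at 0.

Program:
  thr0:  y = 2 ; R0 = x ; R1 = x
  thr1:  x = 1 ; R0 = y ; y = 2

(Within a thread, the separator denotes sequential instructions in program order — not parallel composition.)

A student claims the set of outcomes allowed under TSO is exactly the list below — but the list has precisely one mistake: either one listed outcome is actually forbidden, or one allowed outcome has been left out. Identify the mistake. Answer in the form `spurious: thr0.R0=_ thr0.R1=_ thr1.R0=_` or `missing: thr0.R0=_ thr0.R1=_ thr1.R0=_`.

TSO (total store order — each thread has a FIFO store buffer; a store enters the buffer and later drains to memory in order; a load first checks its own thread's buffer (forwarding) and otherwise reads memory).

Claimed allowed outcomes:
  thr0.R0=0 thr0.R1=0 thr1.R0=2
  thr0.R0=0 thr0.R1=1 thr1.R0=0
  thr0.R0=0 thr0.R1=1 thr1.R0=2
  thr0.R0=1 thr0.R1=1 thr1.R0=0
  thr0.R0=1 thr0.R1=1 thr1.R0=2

outcome vector order: (thr0.R0,thr0.R1,thr1.R0)
TSO (6): 0/0/0 0/0/2 0/1/0 0/1/2 1/1/0 1/1/2
TSO∖claimed = {0/0/0}

missing: thr0.R0=0 thr0.R1=0 thr1.R0=0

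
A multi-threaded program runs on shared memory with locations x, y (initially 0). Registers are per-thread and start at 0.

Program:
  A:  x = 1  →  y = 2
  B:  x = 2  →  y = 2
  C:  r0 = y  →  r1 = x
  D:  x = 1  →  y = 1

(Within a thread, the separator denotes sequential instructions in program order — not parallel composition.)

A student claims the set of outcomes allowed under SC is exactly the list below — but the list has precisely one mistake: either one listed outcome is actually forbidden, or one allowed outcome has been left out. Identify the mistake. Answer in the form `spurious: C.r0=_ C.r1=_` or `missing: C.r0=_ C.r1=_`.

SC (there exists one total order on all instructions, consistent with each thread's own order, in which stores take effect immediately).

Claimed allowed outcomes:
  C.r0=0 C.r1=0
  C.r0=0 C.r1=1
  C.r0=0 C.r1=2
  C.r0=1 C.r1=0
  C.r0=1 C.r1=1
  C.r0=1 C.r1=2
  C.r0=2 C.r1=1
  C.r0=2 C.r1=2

spurious: C.r0=1 C.r1=0

outcome vector order: (C.r0,C.r1)
under SC → 00, 01, 02, 11, 12, 21, 22
claimed∖SC = {10}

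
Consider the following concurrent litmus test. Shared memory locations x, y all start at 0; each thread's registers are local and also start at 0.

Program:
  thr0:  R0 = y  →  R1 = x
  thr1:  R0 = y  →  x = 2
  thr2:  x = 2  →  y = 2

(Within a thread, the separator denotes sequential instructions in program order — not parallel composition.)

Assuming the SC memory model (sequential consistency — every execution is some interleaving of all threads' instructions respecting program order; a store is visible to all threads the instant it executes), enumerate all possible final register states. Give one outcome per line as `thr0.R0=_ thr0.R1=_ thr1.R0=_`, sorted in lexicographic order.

thr0.R0=0 thr0.R1=0 thr1.R0=0
thr0.R0=0 thr0.R1=0 thr1.R0=2
thr0.R0=0 thr0.R1=2 thr1.R0=0
thr0.R0=0 thr0.R1=2 thr1.R0=2
thr0.R0=2 thr0.R1=2 thr1.R0=0
thr0.R0=2 thr0.R1=2 thr1.R0=2

outcome vector order: (thr0.R0,thr0.R1,thr1.R0)
|SC outcomes| = 6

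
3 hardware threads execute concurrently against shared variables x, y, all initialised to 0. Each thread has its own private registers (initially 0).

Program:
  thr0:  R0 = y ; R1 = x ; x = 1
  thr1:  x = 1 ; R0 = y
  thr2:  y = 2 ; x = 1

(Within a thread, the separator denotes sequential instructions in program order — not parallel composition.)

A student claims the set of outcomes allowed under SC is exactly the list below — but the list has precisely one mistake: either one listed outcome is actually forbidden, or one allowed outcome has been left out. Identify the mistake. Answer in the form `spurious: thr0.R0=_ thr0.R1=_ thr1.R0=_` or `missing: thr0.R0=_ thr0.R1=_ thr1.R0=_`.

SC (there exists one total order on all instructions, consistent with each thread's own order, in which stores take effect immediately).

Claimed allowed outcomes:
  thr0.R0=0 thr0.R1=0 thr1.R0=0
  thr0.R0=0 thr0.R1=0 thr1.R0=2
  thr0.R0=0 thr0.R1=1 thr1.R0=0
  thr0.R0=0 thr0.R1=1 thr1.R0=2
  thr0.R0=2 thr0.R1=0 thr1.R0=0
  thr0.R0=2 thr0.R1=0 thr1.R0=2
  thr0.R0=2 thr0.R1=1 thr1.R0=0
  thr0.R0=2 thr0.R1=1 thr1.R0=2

spurious: thr0.R0=2 thr0.R1=0 thr1.R0=0

outcome vector order: (thr0.R0,thr0.R1,thr1.R0)
under SC → <0 0 0> <0 0 2> <0 1 0> <0 1 2> <2 0 2> <2 1 0> <2 1 2>
claimed∖SC = {<2 0 0>}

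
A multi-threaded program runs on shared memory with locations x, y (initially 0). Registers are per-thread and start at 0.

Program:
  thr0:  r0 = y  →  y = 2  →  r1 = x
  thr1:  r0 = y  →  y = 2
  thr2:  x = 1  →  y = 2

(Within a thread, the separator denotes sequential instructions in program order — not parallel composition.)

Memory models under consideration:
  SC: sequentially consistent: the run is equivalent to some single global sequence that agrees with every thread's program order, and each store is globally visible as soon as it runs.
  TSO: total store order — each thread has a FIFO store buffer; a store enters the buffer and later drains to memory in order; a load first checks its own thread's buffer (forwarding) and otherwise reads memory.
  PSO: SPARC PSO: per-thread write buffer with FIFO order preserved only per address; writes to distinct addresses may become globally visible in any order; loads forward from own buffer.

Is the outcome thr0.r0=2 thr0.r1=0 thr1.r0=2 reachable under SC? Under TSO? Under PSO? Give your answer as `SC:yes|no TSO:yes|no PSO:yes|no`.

SC:no TSO:no PSO:yes

outcome vector order: (thr0.r0,thr0.r1,thr1.r0)
under SC → (0,0,0), (0,0,2), (0,1,0), (0,1,2), (2,0,0), (2,1,0), (2,1,2)
under TSO → (0,0,0), (0,0,2), (0,1,0), (0,1,2), (2,0,0), (2,1,0), (2,1,2)
under PSO → (0,0,0), (0,0,2), (0,1,0), (0,1,2), (2,0,0), (2,0,2), (2,1,0), (2,1,2)
target (2,0,2) ∈ {PSO}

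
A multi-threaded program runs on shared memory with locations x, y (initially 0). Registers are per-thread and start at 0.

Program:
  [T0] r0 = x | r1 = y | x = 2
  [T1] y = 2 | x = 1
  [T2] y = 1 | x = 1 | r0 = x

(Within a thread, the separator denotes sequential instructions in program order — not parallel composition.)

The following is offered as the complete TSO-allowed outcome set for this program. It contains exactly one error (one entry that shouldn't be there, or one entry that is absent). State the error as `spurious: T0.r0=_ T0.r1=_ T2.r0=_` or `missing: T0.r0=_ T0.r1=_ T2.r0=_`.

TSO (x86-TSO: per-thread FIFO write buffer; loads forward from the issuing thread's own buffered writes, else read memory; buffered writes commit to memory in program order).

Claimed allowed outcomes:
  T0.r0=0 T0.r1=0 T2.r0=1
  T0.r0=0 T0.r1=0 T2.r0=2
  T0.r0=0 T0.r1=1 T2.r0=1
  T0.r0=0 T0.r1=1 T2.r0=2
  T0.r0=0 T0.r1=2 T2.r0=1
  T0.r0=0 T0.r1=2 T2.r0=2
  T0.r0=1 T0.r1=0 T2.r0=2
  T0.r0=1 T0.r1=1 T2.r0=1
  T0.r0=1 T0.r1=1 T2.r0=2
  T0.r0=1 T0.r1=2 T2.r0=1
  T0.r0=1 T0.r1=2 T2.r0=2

outcome vector order: (T0.r0,T0.r1,T2.r0)
TSO: 10 outcomes — {<0 0 1>; <0 0 2>; <0 1 1>; <0 1 2>; <0 2 1>; <0 2 2>; <1 1 1>; <1 1 2>; <1 2 1>; <1 2 2>}
claimed∖TSO = {<1 0 2>}

spurious: T0.r0=1 T0.r1=0 T2.r0=2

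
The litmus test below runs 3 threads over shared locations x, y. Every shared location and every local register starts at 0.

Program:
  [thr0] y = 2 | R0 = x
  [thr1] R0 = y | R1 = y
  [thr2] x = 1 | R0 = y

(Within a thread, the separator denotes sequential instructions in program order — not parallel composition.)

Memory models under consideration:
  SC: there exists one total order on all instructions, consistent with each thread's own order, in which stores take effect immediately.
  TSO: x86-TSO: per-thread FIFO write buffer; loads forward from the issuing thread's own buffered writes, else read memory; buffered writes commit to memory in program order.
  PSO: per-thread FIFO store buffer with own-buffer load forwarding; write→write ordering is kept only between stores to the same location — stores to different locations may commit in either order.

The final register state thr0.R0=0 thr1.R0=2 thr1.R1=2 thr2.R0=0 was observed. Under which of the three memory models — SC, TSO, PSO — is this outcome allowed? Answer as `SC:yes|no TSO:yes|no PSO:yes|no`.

outcome vector order: (thr0.R0,thr1.R0,thr1.R1,thr2.R0)
SC: 9 outcomes — {(0,0,0,2), (0,0,2,2), (0,2,2,2), (1,0,0,0), (1,0,0,2), (1,0,2,0), (1,0,2,2), (1,2,2,0), (1,2,2,2)}
TSO: 12 outcomes — {(0,0,0,0), (0,0,0,2), (0,0,2,0), (0,0,2,2), (0,2,2,0), (0,2,2,2), (1,0,0,0), (1,0,0,2), (1,0,2,0), (1,0,2,2), (1,2,2,0), (1,2,2,2)}
PSO: 12 outcomes — {(0,0,0,0), (0,0,0,2), (0,0,2,0), (0,0,2,2), (0,2,2,0), (0,2,2,2), (1,0,0,0), (1,0,0,2), (1,0,2,0), (1,0,2,2), (1,2,2,0), (1,2,2,2)}
target (0,2,2,0) ∈ {TSO,PSO}

SC:no TSO:yes PSO:yes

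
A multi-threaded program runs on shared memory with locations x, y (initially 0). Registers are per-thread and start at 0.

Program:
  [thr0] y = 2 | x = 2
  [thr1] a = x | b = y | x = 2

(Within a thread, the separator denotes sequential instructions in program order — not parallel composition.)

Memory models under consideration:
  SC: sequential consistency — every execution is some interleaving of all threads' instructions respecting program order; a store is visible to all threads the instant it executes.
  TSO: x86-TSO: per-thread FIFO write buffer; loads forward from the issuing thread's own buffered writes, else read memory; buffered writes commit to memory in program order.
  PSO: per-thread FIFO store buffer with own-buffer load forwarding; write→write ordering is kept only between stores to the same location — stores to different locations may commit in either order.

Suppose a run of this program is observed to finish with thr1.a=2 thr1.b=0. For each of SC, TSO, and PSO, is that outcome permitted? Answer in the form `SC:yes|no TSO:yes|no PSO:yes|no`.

SC:no TSO:no PSO:yes

outcome vector order: (thr1.a,thr1.b)
[SC] allowed = {(0,0) (0,2) (2,2)}
[TSO] allowed = {(0,0) (0,2) (2,2)}
[PSO] allowed = {(0,0) (0,2) (2,0) (2,2)}
target (2,0) ∈ {PSO}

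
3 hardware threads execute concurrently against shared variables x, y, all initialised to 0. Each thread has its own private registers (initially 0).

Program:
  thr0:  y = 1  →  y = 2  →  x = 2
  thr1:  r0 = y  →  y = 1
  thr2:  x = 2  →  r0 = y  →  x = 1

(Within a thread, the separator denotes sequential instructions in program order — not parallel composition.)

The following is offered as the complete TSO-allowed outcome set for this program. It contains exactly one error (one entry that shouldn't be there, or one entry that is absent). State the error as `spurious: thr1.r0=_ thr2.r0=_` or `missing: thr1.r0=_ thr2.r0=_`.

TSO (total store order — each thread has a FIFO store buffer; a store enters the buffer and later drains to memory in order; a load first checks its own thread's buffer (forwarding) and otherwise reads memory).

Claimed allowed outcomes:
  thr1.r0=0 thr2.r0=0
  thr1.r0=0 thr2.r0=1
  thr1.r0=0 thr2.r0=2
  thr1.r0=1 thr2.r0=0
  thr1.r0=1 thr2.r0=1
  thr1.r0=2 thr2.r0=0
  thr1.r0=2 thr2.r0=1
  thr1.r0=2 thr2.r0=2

outcome vector order: (thr1.r0,thr2.r0)
[TSO] allowed = {00, 01, 02, 10, 11, 12, 20, 21, 22}
TSO∖claimed = {12}

missing: thr1.r0=1 thr2.r0=2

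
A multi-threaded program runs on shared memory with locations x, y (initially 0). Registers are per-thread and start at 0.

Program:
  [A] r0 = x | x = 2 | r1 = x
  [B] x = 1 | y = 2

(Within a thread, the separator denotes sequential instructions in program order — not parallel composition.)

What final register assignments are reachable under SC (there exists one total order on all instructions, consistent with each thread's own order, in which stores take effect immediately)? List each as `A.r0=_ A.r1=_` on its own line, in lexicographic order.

A.r0=0 A.r1=1
A.r0=0 A.r1=2
A.r0=1 A.r1=2

outcome vector order: (A.r0,A.r1)
|SC outcomes| = 3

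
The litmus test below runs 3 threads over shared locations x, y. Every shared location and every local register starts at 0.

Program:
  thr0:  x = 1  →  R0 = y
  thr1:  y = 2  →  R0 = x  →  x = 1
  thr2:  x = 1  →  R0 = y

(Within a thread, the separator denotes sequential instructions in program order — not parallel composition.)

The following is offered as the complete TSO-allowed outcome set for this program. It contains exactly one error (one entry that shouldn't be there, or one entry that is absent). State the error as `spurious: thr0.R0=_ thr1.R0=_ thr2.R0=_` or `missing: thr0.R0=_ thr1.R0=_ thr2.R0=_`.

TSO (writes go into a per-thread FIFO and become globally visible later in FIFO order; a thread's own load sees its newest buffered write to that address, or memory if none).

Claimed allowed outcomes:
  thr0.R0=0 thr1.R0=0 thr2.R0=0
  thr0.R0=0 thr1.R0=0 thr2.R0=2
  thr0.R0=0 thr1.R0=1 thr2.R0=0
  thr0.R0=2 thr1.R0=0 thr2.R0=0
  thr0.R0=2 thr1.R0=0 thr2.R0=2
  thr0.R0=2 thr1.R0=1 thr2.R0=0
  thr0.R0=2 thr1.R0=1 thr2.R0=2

outcome vector order: (thr0.R0,thr1.R0,thr2.R0)
under TSO → <0 0 0>, <0 0 2>, <0 1 0>, <0 1 2>, <2 0 0>, <2 0 2>, <2 1 0>, <2 1 2>
TSO∖claimed = {<0 1 2>}

missing: thr0.R0=0 thr1.R0=1 thr2.R0=2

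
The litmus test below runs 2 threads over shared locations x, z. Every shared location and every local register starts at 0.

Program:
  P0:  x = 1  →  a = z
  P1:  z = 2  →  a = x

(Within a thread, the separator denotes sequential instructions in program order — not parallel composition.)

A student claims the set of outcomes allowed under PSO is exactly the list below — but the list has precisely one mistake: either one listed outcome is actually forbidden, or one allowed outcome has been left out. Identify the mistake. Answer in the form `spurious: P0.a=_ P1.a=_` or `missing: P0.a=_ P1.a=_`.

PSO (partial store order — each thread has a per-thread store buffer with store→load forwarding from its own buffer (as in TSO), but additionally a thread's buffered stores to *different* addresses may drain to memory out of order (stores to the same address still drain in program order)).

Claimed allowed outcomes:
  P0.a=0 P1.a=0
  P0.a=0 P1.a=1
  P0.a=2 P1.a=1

missing: P0.a=2 P1.a=0

outcome vector order: (P0.a,P1.a)
PSO: 4 outcomes — {00, 01, 20, 21}
PSO∖claimed = {20}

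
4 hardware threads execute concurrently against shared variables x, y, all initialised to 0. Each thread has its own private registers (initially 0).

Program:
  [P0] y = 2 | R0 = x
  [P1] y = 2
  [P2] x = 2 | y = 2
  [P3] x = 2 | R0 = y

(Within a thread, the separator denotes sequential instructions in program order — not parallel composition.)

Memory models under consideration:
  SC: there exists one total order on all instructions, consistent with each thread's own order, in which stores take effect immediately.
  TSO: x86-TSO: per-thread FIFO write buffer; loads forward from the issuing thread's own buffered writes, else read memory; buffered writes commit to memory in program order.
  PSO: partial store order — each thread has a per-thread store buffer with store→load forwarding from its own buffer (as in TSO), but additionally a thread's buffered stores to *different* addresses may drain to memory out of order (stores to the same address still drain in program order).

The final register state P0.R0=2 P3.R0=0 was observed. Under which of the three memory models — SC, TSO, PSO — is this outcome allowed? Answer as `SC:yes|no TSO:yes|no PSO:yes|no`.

outcome vector order: (P0.R0,P3.R0)
under SC → <0 2>, <2 0>, <2 2>
under TSO → <0 0>, <0 2>, <2 0>, <2 2>
under PSO → <0 0>, <0 2>, <2 0>, <2 2>
target <2 0> ∈ {SC,TSO,PSO}

SC:yes TSO:yes PSO:yes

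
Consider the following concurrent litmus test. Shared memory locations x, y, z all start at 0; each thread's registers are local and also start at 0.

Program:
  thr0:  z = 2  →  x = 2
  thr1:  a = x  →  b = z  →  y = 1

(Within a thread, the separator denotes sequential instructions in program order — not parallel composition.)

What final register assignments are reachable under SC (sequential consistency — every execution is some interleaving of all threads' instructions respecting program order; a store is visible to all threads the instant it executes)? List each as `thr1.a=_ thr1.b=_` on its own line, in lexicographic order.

thr1.a=0 thr1.b=0
thr1.a=0 thr1.b=2
thr1.a=2 thr1.b=2

outcome vector order: (thr1.a,thr1.b)
|SC outcomes| = 3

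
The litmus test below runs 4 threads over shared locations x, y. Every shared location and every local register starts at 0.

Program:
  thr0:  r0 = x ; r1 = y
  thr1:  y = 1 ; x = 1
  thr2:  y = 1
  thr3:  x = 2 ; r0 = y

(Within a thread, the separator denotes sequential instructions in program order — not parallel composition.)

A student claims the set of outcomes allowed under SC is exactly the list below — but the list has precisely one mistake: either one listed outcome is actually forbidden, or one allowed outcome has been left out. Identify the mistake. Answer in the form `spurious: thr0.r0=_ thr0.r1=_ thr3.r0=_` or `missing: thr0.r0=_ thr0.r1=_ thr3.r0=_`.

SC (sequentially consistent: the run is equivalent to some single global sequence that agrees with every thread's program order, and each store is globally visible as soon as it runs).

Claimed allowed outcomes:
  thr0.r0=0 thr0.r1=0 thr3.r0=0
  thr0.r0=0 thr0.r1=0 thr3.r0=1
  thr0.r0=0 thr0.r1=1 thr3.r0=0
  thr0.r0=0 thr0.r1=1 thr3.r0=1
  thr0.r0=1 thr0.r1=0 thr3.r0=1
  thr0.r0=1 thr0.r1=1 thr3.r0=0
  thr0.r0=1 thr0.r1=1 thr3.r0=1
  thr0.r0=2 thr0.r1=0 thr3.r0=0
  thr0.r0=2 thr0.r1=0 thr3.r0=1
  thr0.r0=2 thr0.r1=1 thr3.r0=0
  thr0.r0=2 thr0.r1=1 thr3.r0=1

spurious: thr0.r0=1 thr0.r1=0 thr3.r0=1

outcome vector order: (thr0.r0,thr0.r1,thr3.r0)
SC: 10 outcomes — {(0,0,0); (0,0,1); (0,1,0); (0,1,1); (1,1,0); (1,1,1); (2,0,0); (2,0,1); (2,1,0); (2,1,1)}
claimed∖SC = {(1,0,1)}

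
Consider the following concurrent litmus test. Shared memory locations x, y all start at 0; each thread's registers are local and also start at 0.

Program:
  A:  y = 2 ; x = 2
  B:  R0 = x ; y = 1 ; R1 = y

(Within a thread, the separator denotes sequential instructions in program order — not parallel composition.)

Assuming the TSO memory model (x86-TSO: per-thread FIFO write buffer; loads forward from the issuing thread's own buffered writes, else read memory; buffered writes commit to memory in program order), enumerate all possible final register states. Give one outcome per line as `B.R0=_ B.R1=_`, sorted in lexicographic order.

B.R0=0 B.R1=1
B.R0=0 B.R1=2
B.R0=2 B.R1=1

outcome vector order: (B.R0,B.R1)
|TSO outcomes| = 3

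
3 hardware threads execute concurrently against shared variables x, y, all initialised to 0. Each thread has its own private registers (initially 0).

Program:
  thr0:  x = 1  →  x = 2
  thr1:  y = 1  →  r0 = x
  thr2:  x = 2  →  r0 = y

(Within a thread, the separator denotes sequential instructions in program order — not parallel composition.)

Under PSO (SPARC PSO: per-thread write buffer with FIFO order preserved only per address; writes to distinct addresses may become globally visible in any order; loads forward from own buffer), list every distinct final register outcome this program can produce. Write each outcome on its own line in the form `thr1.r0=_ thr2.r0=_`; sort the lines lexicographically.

thr1.r0=0 thr2.r0=0
thr1.r0=0 thr2.r0=1
thr1.r0=1 thr2.r0=0
thr1.r0=1 thr2.r0=1
thr1.r0=2 thr2.r0=0
thr1.r0=2 thr2.r0=1

outcome vector order: (thr1.r0,thr2.r0)
|PSO outcomes| = 6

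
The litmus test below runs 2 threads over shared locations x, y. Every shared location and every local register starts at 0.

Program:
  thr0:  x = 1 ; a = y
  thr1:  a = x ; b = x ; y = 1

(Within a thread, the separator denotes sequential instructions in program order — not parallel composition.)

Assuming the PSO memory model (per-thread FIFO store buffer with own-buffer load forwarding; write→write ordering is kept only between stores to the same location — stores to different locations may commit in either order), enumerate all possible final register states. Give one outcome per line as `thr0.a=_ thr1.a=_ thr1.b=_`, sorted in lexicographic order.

thr0.a=0 thr1.a=0 thr1.b=0
thr0.a=0 thr1.a=0 thr1.b=1
thr0.a=0 thr1.a=1 thr1.b=1
thr0.a=1 thr1.a=0 thr1.b=0
thr0.a=1 thr1.a=0 thr1.b=1
thr0.a=1 thr1.a=1 thr1.b=1

outcome vector order: (thr0.a,thr1.a,thr1.b)
|PSO outcomes| = 6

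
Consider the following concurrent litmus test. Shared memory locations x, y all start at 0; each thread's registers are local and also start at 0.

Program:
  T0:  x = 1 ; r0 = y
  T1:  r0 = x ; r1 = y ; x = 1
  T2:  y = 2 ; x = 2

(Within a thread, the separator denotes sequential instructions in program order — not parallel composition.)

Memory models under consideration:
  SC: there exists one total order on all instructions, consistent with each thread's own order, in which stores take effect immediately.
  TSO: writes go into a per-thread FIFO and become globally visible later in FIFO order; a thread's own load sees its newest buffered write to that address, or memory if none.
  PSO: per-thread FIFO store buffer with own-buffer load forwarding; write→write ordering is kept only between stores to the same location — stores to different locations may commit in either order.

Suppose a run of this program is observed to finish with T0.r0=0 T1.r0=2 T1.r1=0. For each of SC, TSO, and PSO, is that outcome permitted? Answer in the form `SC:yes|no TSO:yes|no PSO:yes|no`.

SC:no TSO:no PSO:yes

outcome vector order: (T0.r0,T1.r0,T1.r1)
[SC] allowed = {000 002 010 012 022 200 202 210 212 222}
[TSO] allowed = {000 002 010 012 022 200 202 210 212 222}
[PSO] allowed = {000 002 010 012 020 022 200 202 210 212 220 222}
target 020 ∈ {PSO}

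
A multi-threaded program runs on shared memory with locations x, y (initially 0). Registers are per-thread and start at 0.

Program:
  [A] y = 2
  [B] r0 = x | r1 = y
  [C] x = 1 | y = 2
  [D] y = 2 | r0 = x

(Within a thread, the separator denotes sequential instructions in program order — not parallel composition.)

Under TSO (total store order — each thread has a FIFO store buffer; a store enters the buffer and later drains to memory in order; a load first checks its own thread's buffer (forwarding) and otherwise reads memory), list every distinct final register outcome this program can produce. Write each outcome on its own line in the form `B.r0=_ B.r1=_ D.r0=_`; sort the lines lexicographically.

B.r0=0 B.r1=0 D.r0=0
B.r0=0 B.r1=0 D.r0=1
B.r0=0 B.r1=2 D.r0=0
B.r0=0 B.r1=2 D.r0=1
B.r0=1 B.r1=0 D.r0=0
B.r0=1 B.r1=0 D.r0=1
B.r0=1 B.r1=2 D.r0=0
B.r0=1 B.r1=2 D.r0=1

outcome vector order: (B.r0,B.r1,D.r0)
|TSO outcomes| = 8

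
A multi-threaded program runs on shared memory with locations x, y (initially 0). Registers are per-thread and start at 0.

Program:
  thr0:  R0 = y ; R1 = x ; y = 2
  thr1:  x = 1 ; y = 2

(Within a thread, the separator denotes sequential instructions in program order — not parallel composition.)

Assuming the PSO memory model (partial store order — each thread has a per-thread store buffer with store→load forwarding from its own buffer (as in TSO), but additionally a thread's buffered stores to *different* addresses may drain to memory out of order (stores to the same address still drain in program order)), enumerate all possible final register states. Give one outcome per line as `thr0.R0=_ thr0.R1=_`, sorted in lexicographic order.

thr0.R0=0 thr0.R1=0
thr0.R0=0 thr0.R1=1
thr0.R0=2 thr0.R1=0
thr0.R0=2 thr0.R1=1

outcome vector order: (thr0.R0,thr0.R1)
|PSO outcomes| = 4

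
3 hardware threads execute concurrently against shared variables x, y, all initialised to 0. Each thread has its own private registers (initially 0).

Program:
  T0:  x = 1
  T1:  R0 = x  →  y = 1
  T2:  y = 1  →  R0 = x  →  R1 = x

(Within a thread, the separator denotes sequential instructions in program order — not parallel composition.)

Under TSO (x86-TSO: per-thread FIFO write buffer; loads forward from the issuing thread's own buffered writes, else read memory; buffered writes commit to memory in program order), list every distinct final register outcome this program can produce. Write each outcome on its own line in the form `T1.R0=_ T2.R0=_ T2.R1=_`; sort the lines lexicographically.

T1.R0=0 T2.R0=0 T2.R1=0
T1.R0=0 T2.R0=0 T2.R1=1
T1.R0=0 T2.R0=1 T2.R1=1
T1.R0=1 T2.R0=0 T2.R1=0
T1.R0=1 T2.R0=0 T2.R1=1
T1.R0=1 T2.R0=1 T2.R1=1

outcome vector order: (T1.R0,T2.R0,T2.R1)
|TSO outcomes| = 6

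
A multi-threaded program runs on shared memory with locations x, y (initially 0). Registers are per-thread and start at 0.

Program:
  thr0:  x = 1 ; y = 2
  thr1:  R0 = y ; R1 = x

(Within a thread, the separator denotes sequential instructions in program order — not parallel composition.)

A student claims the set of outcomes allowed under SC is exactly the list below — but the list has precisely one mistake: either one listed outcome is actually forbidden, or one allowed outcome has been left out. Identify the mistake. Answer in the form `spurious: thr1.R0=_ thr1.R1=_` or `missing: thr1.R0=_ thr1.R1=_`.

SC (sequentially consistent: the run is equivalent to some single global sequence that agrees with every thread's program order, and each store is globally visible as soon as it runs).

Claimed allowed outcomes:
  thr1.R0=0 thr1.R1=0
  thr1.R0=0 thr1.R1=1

outcome vector order: (thr1.R0,thr1.R1)
under SC → 00 01 21
SC∖claimed = {21}

missing: thr1.R0=2 thr1.R1=1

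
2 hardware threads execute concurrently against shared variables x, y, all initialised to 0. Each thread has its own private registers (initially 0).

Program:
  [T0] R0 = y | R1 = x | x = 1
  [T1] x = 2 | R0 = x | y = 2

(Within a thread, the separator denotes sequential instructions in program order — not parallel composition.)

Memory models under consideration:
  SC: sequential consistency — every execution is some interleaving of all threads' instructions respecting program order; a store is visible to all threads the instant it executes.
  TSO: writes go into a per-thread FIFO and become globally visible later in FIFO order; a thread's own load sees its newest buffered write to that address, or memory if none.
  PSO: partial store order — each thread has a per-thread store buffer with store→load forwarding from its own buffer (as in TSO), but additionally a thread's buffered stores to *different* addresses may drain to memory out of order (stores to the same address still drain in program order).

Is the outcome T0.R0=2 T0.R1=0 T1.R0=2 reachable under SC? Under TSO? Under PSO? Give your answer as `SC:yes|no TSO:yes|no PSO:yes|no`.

SC:no TSO:no PSO:yes

outcome vector order: (T0.R0,T0.R1,T1.R0)
SC: 5 outcomes — {001, 002, 021, 022, 222}
TSO: 5 outcomes — {001, 002, 021, 022, 222}
PSO: 6 outcomes — {001, 002, 021, 022, 202, 222}
target 202 ∈ {PSO}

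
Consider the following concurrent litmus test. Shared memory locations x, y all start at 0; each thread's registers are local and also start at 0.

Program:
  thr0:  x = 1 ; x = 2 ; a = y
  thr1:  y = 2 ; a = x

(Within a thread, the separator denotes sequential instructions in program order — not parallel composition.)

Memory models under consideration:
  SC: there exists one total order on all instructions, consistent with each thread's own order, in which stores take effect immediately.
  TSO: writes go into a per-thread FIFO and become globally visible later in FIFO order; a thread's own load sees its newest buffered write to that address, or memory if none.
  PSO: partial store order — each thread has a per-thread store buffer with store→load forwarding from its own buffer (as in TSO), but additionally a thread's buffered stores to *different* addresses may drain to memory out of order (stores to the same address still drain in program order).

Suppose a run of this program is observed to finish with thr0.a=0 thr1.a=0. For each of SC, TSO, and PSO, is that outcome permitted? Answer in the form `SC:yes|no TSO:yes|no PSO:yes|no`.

outcome vector order: (thr0.a,thr1.a)
[SC] allowed = {0/2, 2/0, 2/1, 2/2}
[TSO] allowed = {0/0, 0/1, 0/2, 2/0, 2/1, 2/2}
[PSO] allowed = {0/0, 0/1, 0/2, 2/0, 2/1, 2/2}
target 0/0 ∈ {TSO,PSO}

SC:no TSO:yes PSO:yes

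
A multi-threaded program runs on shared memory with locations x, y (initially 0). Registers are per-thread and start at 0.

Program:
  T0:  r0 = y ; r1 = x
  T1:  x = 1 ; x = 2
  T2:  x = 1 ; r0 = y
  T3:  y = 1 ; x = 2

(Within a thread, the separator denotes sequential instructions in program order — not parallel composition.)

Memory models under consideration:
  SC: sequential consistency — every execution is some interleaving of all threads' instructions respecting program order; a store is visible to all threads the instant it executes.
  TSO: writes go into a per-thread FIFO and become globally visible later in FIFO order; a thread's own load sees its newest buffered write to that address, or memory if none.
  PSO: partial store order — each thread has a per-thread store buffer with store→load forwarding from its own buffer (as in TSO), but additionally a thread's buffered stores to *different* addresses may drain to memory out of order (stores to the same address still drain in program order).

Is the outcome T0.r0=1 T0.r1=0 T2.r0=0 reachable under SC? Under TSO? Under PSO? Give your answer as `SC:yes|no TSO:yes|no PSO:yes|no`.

SC:no TSO:yes PSO:yes

outcome vector order: (T0.r0,T0.r1,T2.r0)
SC: 11 outcomes — {0/0/0, 0/0/1, 0/1/0, 0/1/1, 0/2/0, 0/2/1, 1/0/1, 1/1/0, 1/1/1, 1/2/0, 1/2/1}
TSO: 12 outcomes — {0/0/0, 0/0/1, 0/1/0, 0/1/1, 0/2/0, 0/2/1, 1/0/0, 1/0/1, 1/1/0, 1/1/1, 1/2/0, 1/2/1}
PSO: 12 outcomes — {0/0/0, 0/0/1, 0/1/0, 0/1/1, 0/2/0, 0/2/1, 1/0/0, 1/0/1, 1/1/0, 1/1/1, 1/2/0, 1/2/1}
target 1/0/0 ∈ {TSO,PSO}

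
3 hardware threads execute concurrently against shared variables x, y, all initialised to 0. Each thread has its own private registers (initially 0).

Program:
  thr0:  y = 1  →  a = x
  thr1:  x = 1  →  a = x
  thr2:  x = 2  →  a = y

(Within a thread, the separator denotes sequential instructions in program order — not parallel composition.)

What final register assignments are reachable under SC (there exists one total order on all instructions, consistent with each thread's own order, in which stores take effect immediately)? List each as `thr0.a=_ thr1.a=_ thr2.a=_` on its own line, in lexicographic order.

thr0.a=0 thr1.a=1 thr2.a=1
thr0.a=0 thr1.a=2 thr2.a=1
thr0.a=1 thr1.a=1 thr2.a=0
thr0.a=1 thr1.a=1 thr2.a=1
thr0.a=1 thr1.a=2 thr2.a=1
thr0.a=2 thr1.a=1 thr2.a=0
thr0.a=2 thr1.a=1 thr2.a=1
thr0.a=2 thr1.a=2 thr2.a=0
thr0.a=2 thr1.a=2 thr2.a=1

outcome vector order: (thr0.a,thr1.a,thr2.a)
|SC outcomes| = 9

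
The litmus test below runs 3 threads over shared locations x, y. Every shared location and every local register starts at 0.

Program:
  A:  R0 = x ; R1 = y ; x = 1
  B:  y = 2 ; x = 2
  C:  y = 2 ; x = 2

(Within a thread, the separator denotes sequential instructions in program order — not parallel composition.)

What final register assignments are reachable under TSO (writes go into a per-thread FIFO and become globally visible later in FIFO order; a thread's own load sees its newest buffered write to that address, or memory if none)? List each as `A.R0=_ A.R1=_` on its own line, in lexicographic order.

outcome vector order: (A.R0,A.R1)
|TSO outcomes| = 3

A.R0=0 A.R1=0
A.R0=0 A.R1=2
A.R0=2 A.R1=2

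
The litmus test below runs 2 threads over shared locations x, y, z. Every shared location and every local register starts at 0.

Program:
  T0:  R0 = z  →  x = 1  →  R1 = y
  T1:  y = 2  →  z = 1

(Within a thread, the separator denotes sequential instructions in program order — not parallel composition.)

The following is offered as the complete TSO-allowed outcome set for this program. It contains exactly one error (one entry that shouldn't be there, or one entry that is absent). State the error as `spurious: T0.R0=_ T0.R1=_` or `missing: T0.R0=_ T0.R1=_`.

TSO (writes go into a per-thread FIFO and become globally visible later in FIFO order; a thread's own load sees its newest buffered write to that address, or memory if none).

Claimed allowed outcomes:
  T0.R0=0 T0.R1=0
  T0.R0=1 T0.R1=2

outcome vector order: (T0.R0,T0.R1)
[TSO] allowed = {<0 0>; <0 2>; <1 2>}
TSO∖claimed = {<0 2>}

missing: T0.R0=0 T0.R1=2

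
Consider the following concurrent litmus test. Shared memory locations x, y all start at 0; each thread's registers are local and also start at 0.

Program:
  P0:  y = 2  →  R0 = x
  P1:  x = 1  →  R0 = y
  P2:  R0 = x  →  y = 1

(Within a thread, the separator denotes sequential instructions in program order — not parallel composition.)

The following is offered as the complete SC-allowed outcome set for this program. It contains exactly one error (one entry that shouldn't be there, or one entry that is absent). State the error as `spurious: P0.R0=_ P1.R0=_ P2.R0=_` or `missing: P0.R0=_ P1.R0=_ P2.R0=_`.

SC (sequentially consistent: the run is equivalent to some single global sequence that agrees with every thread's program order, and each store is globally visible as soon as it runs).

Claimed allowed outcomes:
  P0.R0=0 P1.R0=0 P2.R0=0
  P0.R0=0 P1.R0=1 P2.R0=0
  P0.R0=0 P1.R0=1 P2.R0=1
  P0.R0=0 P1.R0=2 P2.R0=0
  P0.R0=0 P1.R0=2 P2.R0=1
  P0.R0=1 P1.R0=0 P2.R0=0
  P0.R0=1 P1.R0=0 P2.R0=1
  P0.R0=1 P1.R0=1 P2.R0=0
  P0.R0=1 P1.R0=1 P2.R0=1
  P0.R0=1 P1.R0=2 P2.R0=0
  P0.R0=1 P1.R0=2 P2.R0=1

outcome vector order: (P0.R0,P1.R0,P2.R0)
SC: 10 outcomes — {(0,1,0); (0,1,1); (0,2,0); (0,2,1); (1,0,0); (1,0,1); (1,1,0); (1,1,1); (1,2,0); (1,2,1)}
claimed∖SC = {(0,0,0)}

spurious: P0.R0=0 P1.R0=0 P2.R0=0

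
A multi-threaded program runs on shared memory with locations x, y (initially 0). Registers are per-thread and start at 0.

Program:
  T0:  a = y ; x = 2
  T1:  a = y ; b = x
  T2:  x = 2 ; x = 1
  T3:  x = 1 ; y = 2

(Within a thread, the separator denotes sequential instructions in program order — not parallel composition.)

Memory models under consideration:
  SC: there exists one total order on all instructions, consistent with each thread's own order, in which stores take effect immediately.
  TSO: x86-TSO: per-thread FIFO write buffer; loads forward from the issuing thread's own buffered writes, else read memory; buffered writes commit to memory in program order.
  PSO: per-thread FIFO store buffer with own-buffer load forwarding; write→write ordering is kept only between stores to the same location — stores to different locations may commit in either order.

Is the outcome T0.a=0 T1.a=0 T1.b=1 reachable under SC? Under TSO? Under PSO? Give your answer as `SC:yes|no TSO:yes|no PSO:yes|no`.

outcome vector order: (T0.a,T1.a,T1.b)
SC: 10 outcomes — {000; 001; 002; 021; 022; 200; 201; 202; 221; 222}
TSO: 10 outcomes — {000; 001; 002; 021; 022; 200; 201; 202; 221; 222}
PSO: 12 outcomes — {000; 001; 002; 020; 021; 022; 200; 201; 202; 220; 221; 222}
target 001 ∈ {SC,TSO,PSO}

SC:yes TSO:yes PSO:yes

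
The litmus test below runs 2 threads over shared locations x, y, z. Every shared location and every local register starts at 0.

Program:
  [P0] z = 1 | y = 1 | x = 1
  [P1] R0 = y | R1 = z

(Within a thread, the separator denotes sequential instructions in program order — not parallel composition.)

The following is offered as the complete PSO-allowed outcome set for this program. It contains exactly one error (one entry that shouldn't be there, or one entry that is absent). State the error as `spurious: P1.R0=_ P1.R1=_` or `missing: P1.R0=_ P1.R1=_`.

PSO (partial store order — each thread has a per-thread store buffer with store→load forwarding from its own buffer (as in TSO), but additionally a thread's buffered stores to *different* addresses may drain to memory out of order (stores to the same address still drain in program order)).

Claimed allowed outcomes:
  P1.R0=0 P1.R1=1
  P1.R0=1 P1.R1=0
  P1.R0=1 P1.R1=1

missing: P1.R0=0 P1.R1=0

outcome vector order: (P1.R0,P1.R1)
PSO (4): 00 01 10 11
PSO∖claimed = {00}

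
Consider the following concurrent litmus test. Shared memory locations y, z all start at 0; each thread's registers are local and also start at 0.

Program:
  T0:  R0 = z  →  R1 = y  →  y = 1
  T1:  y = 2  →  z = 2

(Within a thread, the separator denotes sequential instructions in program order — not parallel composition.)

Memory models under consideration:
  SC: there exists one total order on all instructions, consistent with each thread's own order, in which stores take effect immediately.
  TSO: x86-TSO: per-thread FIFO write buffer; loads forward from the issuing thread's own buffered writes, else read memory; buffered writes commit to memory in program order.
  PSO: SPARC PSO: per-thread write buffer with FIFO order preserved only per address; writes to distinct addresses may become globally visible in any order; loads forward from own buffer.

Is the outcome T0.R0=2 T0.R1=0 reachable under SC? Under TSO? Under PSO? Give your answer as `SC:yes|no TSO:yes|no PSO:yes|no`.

SC:no TSO:no PSO:yes

outcome vector order: (T0.R0,T0.R1)
[SC] allowed = {00, 02, 22}
[TSO] allowed = {00, 02, 22}
[PSO] allowed = {00, 02, 20, 22}
target 20 ∈ {PSO}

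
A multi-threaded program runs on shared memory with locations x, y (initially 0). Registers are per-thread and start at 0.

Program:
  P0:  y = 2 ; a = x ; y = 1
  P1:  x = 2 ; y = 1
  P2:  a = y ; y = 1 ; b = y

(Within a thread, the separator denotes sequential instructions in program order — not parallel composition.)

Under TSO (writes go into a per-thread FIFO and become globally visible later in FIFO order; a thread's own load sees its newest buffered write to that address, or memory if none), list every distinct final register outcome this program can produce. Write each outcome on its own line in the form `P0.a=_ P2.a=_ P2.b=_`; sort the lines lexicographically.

outcome vector order: (P0.a,P2.a,P2.b)
|TSO outcomes| = 10

P0.a=0 P2.a=0 P2.b=1
P0.a=0 P2.a=0 P2.b=2
P0.a=0 P2.a=1 P2.b=1
P0.a=0 P2.a=1 P2.b=2
P0.a=0 P2.a=2 P2.b=1
P0.a=2 P2.a=0 P2.b=1
P0.a=2 P2.a=0 P2.b=2
P0.a=2 P2.a=1 P2.b=1
P0.a=2 P2.a=1 P2.b=2
P0.a=2 P2.a=2 P2.b=1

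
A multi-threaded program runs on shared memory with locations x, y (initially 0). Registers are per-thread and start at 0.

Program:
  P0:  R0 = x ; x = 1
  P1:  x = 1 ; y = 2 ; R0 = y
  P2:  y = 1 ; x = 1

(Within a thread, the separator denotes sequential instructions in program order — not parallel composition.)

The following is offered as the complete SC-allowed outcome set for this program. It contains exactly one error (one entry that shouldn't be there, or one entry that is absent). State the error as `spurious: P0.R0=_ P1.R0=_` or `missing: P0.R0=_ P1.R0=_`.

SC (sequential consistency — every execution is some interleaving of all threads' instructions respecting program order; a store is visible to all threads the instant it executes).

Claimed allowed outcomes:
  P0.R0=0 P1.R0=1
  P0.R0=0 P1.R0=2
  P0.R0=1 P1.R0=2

outcome vector order: (P0.R0,P1.R0)
SC: 4 outcomes — {(0,1) (0,2) (1,1) (1,2)}
SC∖claimed = {(1,1)}

missing: P0.R0=1 P1.R0=1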